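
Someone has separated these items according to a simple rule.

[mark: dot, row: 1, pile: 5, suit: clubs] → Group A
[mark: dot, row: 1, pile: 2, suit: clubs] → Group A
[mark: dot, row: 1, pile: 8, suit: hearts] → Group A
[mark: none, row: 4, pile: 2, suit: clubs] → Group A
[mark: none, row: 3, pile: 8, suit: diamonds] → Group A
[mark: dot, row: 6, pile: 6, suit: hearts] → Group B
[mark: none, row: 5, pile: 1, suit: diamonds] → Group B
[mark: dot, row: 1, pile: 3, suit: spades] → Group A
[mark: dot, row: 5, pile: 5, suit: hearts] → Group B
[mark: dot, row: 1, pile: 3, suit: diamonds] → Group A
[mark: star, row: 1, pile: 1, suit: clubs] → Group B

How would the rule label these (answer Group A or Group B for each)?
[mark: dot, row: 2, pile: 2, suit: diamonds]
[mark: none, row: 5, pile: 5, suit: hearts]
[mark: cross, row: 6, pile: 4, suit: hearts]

All 'Group A' examples share one property — row ≤ 4 AND pile ≥ 2 — and every 'Group B' example lacks it.

Group A, Group B, Group B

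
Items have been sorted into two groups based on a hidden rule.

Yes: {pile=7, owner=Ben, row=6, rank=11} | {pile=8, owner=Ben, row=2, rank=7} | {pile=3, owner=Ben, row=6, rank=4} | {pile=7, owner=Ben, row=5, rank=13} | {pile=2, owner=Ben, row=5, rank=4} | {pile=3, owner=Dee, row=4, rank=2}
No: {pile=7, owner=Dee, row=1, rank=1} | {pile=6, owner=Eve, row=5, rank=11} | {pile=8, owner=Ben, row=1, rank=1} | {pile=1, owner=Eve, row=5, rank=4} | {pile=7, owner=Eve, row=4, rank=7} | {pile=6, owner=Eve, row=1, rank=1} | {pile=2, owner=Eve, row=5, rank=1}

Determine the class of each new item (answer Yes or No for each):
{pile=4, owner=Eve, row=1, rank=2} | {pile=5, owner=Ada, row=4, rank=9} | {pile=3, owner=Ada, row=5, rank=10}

One predicate separates the groups cleanly: owner is not Eve AND row ≥ 2.
{pile=4, owner=Eve, row=1, rank=2} → owner is Eve, row = 1 → No.
{pile=5, owner=Ada, row=4, rank=9} → owner is Ada, row = 4 → Yes.
{pile=3, owner=Ada, row=5, rank=10} → owner is Ada, row = 5 → Yes.

No, Yes, Yes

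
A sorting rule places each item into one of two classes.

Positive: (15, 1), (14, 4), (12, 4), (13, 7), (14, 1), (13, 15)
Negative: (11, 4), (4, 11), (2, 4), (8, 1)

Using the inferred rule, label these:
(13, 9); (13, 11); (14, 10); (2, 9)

Every 'Positive' example satisfies: first ≥ 12. None of the 'Negative' examples do.

Positive, Positive, Positive, Negative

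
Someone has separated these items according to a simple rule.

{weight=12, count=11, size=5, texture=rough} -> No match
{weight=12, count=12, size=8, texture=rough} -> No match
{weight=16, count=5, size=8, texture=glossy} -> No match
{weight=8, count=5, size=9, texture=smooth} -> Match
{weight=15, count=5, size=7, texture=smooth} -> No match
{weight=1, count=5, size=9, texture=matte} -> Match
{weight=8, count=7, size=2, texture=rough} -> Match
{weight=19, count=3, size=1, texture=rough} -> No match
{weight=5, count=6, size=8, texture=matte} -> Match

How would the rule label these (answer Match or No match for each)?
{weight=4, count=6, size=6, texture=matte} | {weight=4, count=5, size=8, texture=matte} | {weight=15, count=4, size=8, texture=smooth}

Match, Match, No match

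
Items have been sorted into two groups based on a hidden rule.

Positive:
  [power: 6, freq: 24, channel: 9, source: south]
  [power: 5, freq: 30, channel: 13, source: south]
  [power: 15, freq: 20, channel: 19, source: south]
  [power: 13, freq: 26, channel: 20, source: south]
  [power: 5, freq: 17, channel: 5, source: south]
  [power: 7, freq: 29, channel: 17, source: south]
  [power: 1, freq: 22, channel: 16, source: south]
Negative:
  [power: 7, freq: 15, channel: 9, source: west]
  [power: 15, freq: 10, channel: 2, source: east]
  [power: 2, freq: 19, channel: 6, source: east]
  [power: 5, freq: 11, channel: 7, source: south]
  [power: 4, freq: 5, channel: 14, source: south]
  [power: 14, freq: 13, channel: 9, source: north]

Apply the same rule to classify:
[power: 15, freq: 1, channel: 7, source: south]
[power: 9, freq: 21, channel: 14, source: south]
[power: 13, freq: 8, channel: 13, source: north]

'Positive' ⟺ source is south AND freq ≥ 13.

Negative, Positive, Negative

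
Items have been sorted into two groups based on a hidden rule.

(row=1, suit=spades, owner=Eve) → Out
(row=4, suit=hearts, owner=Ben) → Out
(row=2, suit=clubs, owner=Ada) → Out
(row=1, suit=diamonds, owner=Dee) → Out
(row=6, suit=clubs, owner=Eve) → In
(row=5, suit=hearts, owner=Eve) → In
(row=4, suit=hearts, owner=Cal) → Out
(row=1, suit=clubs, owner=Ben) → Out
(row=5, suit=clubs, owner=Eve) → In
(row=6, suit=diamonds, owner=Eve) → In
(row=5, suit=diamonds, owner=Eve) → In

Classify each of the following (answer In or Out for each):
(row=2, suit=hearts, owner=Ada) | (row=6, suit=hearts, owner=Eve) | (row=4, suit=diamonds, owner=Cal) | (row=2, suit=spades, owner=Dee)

Out, In, Out, Out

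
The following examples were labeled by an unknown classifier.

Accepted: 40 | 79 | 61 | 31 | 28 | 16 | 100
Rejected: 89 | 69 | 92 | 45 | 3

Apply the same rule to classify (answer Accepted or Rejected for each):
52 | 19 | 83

Every 'Accepted' example satisfies: ≡ 1 (mod 3). None of the 'Rejected' examples do.
52 — 52 mod 3 = 1, hence Accepted.
19 — 19 mod 3 = 1, hence Accepted.
83 — 83 mod 3 = 2, hence Rejected.

Accepted, Accepted, Rejected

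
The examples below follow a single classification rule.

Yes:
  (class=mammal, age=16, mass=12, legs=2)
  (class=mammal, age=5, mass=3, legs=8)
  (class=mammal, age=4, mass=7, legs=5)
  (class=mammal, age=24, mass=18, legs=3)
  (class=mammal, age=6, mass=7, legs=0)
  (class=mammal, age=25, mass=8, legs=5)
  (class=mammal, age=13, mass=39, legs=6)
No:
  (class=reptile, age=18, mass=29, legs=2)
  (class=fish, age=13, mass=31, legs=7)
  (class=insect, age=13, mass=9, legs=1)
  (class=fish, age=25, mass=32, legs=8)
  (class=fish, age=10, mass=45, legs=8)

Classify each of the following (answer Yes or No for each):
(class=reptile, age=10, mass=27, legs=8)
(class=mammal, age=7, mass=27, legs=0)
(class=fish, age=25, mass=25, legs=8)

No, Yes, No

The rule appears to be: class is mammal.
(class=reptile, age=10, mass=27, legs=8) → class is reptile → No.
(class=mammal, age=7, mass=27, legs=0) → class is mammal → Yes.
(class=fish, age=25, mass=25, legs=8) → class is fish → No.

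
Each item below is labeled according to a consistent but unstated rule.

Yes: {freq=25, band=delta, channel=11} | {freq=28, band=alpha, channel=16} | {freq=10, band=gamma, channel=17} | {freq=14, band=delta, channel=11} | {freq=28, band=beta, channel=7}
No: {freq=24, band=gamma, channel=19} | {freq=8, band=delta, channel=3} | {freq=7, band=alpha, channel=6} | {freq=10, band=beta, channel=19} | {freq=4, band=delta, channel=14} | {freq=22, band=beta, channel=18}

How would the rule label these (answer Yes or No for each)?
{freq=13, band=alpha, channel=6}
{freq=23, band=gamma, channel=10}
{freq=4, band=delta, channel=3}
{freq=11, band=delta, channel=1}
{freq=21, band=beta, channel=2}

Yes, Yes, No, Yes, Yes

One predicate separates the groups cleanly: freq ≥ 10 AND channel ≤ 17.
{freq=13, band=alpha, channel=6} — freq = 13, channel = 6, hence Yes.
{freq=23, band=gamma, channel=10} — freq = 23, channel = 10, hence Yes.
{freq=4, band=delta, channel=3} — freq = 4, channel = 3, hence No.
{freq=11, band=delta, channel=1} — freq = 11, channel = 1, hence Yes.
{freq=21, band=beta, channel=2} — freq = 21, channel = 2, hence Yes.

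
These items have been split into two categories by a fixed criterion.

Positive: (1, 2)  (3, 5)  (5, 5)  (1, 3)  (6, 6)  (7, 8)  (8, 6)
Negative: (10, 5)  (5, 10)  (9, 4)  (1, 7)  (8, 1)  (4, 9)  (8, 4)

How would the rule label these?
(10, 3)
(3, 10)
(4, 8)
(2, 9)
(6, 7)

Negative, Negative, Negative, Negative, Positive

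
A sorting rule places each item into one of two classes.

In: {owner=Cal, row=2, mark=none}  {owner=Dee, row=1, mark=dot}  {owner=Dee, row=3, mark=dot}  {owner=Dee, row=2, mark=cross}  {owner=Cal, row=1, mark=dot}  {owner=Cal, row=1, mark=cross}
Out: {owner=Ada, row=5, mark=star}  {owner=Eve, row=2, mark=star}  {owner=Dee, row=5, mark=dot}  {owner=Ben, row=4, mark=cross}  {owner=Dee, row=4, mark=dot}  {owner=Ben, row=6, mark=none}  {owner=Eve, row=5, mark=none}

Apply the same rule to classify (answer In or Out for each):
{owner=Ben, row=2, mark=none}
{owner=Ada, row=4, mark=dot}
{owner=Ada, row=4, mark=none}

In, Out, Out

The common property of the 'In' items is: mark is not star AND row ≤ 3. No 'Out' item has it.
{owner=Ben, row=2, mark=none}: mark is none, row = 2 — satisfies this, so In. {owner=Ada, row=4, mark=dot}: mark is dot, row = 4 — doesn't match, so Out. {owner=Ada, row=4, mark=none}: mark is none, row = 4 — doesn't match, so Out.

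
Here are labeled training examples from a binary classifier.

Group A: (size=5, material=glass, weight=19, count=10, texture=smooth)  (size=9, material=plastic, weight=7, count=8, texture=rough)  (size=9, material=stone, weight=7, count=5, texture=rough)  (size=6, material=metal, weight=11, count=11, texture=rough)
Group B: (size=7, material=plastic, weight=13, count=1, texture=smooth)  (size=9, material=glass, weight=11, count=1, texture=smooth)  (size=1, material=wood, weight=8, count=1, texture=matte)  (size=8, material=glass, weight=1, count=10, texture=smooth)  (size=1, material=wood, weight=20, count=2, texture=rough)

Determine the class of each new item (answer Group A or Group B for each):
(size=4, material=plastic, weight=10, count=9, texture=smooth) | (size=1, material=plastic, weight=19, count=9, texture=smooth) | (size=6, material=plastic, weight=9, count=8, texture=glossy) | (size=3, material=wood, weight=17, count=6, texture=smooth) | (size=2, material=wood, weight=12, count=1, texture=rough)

Group A, Group A, Group A, Group A, Group B

One predicate separates the groups cleanly: weight ≥ 7 AND count ≥ 5.
(size=4, material=plastic, weight=10, count=9, texture=smooth): weight = 10, count = 9 — fits, so Group A. (size=1, material=plastic, weight=19, count=9, texture=smooth): weight = 19, count = 9 — fits, so Group A. (size=6, material=plastic, weight=9, count=8, texture=glossy): weight = 9, count = 8 — fits, so Group A. (size=3, material=wood, weight=17, count=6, texture=smooth): weight = 17, count = 6 — fits, so Group A. (size=2, material=wood, weight=12, count=1, texture=rough): weight = 12, count = 1 — fails the rule, so Group B.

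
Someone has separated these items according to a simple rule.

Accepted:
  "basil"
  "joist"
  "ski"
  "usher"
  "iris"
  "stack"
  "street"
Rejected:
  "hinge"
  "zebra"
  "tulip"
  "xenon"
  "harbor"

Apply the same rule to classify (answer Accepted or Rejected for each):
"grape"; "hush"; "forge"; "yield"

Rejected, Accepted, Rejected, Rejected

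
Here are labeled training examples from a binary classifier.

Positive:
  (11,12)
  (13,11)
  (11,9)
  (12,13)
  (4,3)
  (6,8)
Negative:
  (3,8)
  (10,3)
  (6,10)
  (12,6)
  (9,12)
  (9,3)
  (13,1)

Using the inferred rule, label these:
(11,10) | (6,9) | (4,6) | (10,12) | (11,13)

Positive, Negative, Positive, Positive, Positive

The rule appears to be: |first − second| ≤ 2.
Positive: (11,10), since |11−10| = 1. Negative: (6,9), since |6−9| = 3. Positive: (4,6), since |4−6| = 2. Positive: (10,12), since |10−12| = 2. Positive: (11,13), since |11−13| = 2.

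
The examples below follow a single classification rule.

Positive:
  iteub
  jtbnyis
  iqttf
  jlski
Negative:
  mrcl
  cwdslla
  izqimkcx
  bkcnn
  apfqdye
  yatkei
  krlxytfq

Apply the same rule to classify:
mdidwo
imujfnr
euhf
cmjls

Negative, Positive, Negative, Negative

Every 'Positive' example satisfies: odd length AND contains 'i'. None of the 'Negative' examples do.
mdidwo: length 6, has 'i', does not satisfy this → Negative.
imujfnr: length 7, has 'i', matches → Positive.
euhf: length 4, no 'i', does not satisfy this → Negative.
cmjls: length 5, no 'i', does not satisfy this → Negative.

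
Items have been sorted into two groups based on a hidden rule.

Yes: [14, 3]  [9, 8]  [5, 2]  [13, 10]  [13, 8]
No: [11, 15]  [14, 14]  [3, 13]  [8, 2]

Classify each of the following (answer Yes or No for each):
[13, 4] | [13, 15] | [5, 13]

Yes, No, No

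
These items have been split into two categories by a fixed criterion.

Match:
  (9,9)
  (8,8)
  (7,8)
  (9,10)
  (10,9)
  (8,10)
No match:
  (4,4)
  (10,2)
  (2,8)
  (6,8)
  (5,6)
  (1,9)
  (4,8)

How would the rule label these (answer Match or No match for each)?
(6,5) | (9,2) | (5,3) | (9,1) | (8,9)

No match, No match, No match, No match, Match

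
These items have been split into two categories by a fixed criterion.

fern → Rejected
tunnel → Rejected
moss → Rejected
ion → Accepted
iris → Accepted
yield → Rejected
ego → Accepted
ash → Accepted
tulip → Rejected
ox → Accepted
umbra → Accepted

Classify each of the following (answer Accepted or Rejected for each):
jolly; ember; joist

The simplest hypothesis consistent with all the labels is: starts with a vowel.

Rejected, Accepted, Rejected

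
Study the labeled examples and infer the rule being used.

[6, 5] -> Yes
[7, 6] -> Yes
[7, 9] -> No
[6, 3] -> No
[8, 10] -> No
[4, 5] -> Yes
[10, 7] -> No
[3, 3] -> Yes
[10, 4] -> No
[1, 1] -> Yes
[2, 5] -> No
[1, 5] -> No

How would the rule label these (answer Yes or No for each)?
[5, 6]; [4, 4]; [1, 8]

Yes, Yes, No

All 'Yes' examples share one property — |first − second| ≤ 1 — and every 'No' example lacks it.
[5, 6]: |5−6| = 1, has this property → Yes.
[4, 4]: |4−4| = 0, has this property → Yes.
[1, 8]: |1−8| = 7, fails this test → No.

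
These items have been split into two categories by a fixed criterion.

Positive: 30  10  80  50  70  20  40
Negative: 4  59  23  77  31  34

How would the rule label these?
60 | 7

The distinguishing property — multiple of 5 — holds for all the 'Positive' cases and none of the 'Negative' cases.

Positive, Negative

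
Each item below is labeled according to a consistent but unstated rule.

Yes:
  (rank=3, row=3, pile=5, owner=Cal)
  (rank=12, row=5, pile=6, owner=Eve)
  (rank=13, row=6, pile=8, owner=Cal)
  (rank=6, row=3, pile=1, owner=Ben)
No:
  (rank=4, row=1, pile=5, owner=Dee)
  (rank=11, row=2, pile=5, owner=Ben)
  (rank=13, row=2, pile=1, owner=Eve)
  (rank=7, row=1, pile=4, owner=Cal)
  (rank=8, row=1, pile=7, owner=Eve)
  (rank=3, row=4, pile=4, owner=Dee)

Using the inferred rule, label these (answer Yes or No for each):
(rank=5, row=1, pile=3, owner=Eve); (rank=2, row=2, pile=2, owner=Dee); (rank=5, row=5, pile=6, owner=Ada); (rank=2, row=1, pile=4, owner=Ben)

Rule: row = 3 OR row ≥ 5. This holds for each 'Yes' example and fails for each 'No' one.

No, No, Yes, No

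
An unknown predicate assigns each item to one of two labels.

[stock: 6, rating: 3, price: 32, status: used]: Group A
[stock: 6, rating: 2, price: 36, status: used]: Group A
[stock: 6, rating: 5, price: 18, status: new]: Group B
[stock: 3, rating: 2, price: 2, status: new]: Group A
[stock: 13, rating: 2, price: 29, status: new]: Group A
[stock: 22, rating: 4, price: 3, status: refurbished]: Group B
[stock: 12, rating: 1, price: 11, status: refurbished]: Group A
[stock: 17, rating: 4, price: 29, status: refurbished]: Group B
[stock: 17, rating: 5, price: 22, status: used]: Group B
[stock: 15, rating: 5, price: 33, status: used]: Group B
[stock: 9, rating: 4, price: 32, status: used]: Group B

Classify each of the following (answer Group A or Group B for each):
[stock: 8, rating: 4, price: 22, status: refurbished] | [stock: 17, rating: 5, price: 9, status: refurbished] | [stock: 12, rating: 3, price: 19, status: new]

A rule that fits every label: rating ≤ 3 — true of each 'Group A' example, false of each 'Group B' one.
[stock: 8, rating: 4, price: 22, status: refurbished]: Group B (rating = 4).
[stock: 17, rating: 5, price: 9, status: refurbished]: Group B (rating = 5).
[stock: 12, rating: 3, price: 19, status: new]: Group A (rating = 3).

Group B, Group B, Group A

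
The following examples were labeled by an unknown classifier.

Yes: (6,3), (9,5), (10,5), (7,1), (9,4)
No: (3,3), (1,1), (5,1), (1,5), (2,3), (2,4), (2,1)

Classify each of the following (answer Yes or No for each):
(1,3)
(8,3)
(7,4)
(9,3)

'Yes' ⟺ sum ≥ 8.
(1,3): No (1+3 = 4). (8,3): Yes (8+3 = 11). (7,4): Yes (7+4 = 11). (9,3): Yes (9+3 = 12).

No, Yes, Yes, Yes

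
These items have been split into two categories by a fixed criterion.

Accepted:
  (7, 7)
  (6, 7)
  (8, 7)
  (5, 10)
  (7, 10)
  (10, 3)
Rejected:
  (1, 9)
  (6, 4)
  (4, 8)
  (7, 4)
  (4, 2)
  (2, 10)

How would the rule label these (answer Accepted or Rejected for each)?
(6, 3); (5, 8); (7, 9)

Rejected, Accepted, Accepted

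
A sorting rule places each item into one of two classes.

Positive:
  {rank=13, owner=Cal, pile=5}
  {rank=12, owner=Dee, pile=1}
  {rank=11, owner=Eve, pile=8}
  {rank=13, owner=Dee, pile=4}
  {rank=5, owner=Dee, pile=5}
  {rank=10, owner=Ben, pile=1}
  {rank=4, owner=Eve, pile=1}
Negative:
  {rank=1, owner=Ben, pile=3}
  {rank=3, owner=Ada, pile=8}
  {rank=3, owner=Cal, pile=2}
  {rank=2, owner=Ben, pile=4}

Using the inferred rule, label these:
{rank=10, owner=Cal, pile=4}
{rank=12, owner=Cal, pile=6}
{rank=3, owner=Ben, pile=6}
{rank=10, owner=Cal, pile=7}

Positive, Positive, Negative, Positive

Rule: rank ≥ 4. This holds for each 'Positive' example and fails for each 'Negative' one.
{rank=10, owner=Cal, pile=4}: rank = 10, satisfies this → Positive.
{rank=12, owner=Cal, pile=6}: rank = 12, satisfies this → Positive.
{rank=3, owner=Ben, pile=6}: rank = 3, doesn't match → Negative.
{rank=10, owner=Cal, pile=7}: rank = 10, satisfies this → Positive.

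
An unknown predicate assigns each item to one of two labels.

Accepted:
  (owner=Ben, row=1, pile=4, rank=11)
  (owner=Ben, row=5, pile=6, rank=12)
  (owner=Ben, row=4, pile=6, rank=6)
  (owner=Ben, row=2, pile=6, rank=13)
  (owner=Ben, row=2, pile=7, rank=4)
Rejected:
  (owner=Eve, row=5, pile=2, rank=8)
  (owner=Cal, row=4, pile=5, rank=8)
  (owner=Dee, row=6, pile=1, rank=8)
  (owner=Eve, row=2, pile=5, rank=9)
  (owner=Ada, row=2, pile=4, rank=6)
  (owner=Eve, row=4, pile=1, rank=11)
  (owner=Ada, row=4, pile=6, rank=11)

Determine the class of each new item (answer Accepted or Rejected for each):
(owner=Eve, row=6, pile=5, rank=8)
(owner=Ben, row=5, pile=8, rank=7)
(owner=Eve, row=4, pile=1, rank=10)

The pattern is that an item is 'Accepted' exactly when: owner is Ben.
(owner=Eve, row=6, pile=5, rank=8) — owner is Eve, hence Rejected. (owner=Ben, row=5, pile=8, rank=7) — owner is Ben, hence Accepted. (owner=Eve, row=4, pile=1, rank=10) — owner is Eve, hence Rejected.

Rejected, Accepted, Rejected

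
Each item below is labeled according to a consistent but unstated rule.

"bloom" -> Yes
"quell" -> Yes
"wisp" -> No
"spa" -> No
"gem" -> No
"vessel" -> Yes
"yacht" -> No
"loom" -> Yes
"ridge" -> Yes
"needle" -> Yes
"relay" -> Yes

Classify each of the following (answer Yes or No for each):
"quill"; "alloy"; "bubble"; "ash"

Yes, Yes, Yes, No

The simplest hypothesis consistent with all the labels is: has ≥ 2 vowels.
"quill": 2 vowels, satisfies this → Yes.
"alloy": 2 vowels, satisfies this → Yes.
"bubble": 2 vowels, satisfies this → Yes.
"ash": 1 vowel, fails the rule → No.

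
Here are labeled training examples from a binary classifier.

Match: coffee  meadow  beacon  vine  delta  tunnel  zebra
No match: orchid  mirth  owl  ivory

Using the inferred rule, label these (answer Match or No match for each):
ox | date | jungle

No match, Match, Match

One predicate separates the groups cleanly: contains 'e'.
ox: no 'e', does not satisfy this → No match. date: has 'e', satisfies this → Match. jungle: has 'e', satisfies this → Match.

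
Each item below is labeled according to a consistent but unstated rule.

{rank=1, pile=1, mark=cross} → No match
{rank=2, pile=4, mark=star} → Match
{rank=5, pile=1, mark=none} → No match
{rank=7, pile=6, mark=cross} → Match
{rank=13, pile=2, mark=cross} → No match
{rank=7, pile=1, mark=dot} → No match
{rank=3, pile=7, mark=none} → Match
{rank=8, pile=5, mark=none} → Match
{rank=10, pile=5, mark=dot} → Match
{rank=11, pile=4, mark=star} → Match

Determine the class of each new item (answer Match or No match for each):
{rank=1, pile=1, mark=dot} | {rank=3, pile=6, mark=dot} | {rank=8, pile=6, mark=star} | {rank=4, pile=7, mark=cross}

No match, Match, Match, Match

'Match' ⟺ pile ≥ 4.
{rank=1, pile=1, mark=dot}: pile = 1, does not fit → No match. {rank=3, pile=6, mark=dot}: pile = 6, satisfies this → Match. {rank=8, pile=6, mark=star}: pile = 6, satisfies this → Match. {rank=4, pile=7, mark=cross}: pile = 7, satisfies this → Match.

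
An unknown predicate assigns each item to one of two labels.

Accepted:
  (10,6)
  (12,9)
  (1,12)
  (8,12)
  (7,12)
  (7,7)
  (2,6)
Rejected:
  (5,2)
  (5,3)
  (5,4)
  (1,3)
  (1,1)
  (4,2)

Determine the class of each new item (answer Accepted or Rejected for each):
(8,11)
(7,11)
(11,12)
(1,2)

Accepted, Accepted, Accepted, Rejected

The rule appears to be: second ≥ 5.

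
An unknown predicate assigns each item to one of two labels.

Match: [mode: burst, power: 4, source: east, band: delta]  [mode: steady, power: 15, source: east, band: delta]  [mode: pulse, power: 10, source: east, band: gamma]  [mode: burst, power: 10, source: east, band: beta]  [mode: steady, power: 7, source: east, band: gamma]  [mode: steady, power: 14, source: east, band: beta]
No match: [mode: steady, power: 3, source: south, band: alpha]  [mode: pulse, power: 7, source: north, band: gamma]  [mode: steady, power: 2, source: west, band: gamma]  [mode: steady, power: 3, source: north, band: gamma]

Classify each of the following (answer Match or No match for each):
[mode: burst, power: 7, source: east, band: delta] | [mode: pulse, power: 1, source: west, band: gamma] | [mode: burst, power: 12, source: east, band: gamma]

The distinguishing property — source is east — holds for all the 'Match' cases and none of the 'No match' cases.

Match, No match, Match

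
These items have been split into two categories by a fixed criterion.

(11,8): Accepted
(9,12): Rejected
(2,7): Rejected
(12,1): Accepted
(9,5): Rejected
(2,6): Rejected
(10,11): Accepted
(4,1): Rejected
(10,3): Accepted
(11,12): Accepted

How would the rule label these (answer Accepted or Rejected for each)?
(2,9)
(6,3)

Rejected, Rejected

One predicate separates the groups cleanly: first ≥ 10.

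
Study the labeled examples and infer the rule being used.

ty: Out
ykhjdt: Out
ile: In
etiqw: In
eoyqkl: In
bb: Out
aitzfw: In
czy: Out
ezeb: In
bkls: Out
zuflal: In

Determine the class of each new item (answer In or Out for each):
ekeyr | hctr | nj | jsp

The classifier is using: has ≥ 1 vowels.
In: ekeyr, since 2 vowels.
Out: hctr, since 0 vowels.
Out: nj, since 0 vowels.
Out: jsp, since 0 vowels.

In, Out, Out, Out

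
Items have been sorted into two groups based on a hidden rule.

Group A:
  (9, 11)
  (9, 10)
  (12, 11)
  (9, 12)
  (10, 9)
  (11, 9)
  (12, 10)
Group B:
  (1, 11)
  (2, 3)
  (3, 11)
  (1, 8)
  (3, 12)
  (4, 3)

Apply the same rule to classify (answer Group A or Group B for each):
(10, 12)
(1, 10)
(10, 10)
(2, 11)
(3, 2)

Every 'Group A' example satisfies: sum ≥ 19. None of the 'Group B' examples do.
(10, 12): 10+12 = 22 — passes, so Group A.
(1, 10): 1+10 = 11 — fails the rule, so Group B.
(10, 10): 10+10 = 20 — passes, so Group A.
(2, 11): 2+11 = 13 — fails the rule, so Group B.
(3, 2): 3+2 = 5 — fails the rule, so Group B.

Group A, Group B, Group A, Group B, Group B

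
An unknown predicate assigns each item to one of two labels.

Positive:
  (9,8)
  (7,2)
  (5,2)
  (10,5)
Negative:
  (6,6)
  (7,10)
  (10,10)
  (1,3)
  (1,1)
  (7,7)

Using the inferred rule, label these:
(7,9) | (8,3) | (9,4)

One predicate separates the groups cleanly: first > second.
(7,9): Negative (7 < 9). (8,3): Positive (8 > 3). (9,4): Positive (9 > 4).

Negative, Positive, Positive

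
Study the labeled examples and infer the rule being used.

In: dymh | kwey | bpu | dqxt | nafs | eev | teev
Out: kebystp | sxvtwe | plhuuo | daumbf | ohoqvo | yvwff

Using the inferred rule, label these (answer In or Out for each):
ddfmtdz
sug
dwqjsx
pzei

The distinguishing property — length ≤ 4 — holds for all the 'In' cases and none of the 'Out' cases.
Out: ddfmtdz, since length 7. In: sug, since length 3. Out: dwqjsx, since length 6. In: pzei, since length 4.

Out, In, Out, In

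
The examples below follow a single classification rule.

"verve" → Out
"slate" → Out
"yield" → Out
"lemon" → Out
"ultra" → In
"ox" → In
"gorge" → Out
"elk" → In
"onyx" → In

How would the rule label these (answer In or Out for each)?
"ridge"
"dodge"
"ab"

Out, Out, In

One predicate separates the groups cleanly: starts with a vowel.
"ridge" → starts with 'r' → Out.
"dodge" → starts with 'd' → Out.
"ab" → starts with 'a' → In.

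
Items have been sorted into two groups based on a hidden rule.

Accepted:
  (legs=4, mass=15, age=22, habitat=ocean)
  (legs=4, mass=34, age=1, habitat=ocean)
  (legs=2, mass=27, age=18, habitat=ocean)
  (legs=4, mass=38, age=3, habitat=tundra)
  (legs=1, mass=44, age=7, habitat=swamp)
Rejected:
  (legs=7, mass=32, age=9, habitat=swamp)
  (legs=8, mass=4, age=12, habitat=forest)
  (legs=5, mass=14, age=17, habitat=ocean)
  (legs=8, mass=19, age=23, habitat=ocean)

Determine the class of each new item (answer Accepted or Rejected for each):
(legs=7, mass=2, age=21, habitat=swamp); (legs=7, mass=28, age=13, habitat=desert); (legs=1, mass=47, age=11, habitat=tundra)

Rejected, Rejected, Accepted

A rule that fits every label: legs ≤ 4 — true of each 'Accepted' example, false of each 'Rejected' one.
(legs=7, mass=2, age=21, habitat=swamp): legs = 7, does not satisfy this → Rejected. (legs=7, mass=28, age=13, habitat=desert): legs = 7, does not satisfy this → Rejected. (legs=1, mass=47, age=11, habitat=tundra): legs = 1, satisfies this → Accepted.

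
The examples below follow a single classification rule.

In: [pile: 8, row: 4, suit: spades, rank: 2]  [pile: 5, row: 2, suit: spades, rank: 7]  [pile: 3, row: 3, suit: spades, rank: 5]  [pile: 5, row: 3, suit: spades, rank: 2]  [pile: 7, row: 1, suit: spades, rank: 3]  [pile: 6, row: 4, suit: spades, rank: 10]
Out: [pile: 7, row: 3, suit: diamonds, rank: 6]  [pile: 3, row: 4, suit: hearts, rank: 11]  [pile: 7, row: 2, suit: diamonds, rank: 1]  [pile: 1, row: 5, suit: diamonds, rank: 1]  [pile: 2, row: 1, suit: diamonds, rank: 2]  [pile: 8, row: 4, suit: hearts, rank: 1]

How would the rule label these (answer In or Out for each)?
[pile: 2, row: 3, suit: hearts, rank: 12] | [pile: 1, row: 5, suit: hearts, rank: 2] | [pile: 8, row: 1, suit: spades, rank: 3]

Out, Out, In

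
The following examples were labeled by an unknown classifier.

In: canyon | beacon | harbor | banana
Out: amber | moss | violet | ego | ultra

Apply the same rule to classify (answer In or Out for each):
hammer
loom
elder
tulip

In, Out, Out, Out

The simplest hypothesis consistent with all the labels is: even length AND contains 'a'.
hammer: length 6, has 'a' — matches, so In.
loom: length 4, no 'a' — doesn't qualify, so Out.
elder: length 5, no 'a' — doesn't qualify, so Out.
tulip: length 5, no 'a' — doesn't qualify, so Out.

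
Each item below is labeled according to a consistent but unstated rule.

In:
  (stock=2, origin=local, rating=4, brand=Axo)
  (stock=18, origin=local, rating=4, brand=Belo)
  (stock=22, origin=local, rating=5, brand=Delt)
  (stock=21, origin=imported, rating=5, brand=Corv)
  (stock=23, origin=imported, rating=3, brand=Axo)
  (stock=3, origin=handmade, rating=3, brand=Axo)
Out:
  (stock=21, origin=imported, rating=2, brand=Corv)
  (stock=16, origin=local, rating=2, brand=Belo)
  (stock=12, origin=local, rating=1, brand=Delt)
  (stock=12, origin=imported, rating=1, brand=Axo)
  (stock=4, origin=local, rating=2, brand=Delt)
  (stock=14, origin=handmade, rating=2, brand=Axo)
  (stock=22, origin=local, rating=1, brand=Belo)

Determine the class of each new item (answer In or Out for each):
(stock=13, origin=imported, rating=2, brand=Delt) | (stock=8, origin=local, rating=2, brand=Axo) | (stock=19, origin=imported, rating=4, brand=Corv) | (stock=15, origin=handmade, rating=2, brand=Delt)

Out, Out, In, Out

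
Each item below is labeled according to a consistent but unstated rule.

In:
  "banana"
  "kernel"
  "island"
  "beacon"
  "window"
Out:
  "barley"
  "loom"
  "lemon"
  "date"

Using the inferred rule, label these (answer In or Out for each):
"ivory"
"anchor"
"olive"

Out, In, Out

All 'In' examples share one property — even length AND contains 'n' — and every 'Out' example lacks it.
"ivory": length 5, no 'n', doesn't match → Out. "anchor": length 6, has 'n', checks out → In. "olive": length 5, no 'n', doesn't match → Out.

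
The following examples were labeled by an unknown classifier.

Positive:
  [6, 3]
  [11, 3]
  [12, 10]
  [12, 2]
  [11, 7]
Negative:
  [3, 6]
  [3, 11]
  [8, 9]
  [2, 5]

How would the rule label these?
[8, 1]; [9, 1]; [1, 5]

All 'Positive' examples share one property — first > second — and every 'Negative' example lacks it.
[8, 1]: 8 > 1, passes → Positive.
[9, 1]: 9 > 1, passes → Positive.
[1, 5]: 1 < 5, lacks this property → Negative.

Positive, Positive, Negative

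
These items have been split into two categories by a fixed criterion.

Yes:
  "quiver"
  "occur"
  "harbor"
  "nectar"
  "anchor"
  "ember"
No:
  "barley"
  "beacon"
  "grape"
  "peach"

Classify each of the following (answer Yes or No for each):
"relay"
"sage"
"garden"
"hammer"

No, No, No, Yes

One predicate separates the groups cleanly: ends with 'r'.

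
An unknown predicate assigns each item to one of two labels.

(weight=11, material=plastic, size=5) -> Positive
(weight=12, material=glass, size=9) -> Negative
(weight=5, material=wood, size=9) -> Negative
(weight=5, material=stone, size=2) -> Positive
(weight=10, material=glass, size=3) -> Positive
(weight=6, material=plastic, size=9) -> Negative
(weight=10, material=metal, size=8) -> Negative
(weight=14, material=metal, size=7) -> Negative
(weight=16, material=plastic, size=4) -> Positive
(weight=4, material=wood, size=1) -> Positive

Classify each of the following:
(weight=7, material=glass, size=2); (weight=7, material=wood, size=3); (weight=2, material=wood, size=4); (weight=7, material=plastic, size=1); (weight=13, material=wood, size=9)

Positive, Positive, Positive, Positive, Negative

The common property of the 'Positive' items is: size ≤ 5. No 'Negative' item has it.
Positive: (weight=7, material=glass, size=2), since size = 2.
Positive: (weight=7, material=wood, size=3), since size = 3.
Positive: (weight=2, material=wood, size=4), since size = 4.
Positive: (weight=7, material=plastic, size=1), since size = 1.
Negative: (weight=13, material=wood, size=9), since size = 9.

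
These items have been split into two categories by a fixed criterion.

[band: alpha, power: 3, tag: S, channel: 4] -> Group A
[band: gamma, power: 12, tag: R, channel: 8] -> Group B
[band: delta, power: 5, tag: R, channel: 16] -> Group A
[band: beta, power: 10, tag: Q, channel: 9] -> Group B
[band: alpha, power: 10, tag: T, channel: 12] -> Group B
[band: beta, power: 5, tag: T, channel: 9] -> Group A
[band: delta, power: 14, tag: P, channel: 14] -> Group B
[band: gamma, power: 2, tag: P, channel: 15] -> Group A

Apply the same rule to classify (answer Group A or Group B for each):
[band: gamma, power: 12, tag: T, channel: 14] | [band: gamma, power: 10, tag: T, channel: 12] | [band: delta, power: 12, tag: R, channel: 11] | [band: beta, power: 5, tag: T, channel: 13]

Group B, Group B, Group B, Group A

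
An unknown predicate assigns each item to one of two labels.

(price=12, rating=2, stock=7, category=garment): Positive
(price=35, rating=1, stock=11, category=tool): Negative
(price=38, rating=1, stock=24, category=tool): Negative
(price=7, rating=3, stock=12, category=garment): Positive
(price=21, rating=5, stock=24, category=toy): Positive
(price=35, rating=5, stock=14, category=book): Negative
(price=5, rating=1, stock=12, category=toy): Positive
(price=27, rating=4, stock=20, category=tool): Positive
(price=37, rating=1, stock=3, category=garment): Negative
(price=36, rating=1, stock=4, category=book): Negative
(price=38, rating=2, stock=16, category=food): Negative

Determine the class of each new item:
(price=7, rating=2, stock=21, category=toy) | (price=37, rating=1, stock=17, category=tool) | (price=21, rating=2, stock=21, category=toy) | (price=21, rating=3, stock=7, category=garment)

Positive, Negative, Positive, Positive

The distinguishing property — price ≤ 27 — holds for all the 'Positive' cases and none of the 'Negative' cases.
(price=7, rating=2, stock=21, category=toy): Positive (price = 7).
(price=37, rating=1, stock=17, category=tool): Negative (price = 37).
(price=21, rating=2, stock=21, category=toy): Positive (price = 21).
(price=21, rating=3, stock=7, category=garment): Positive (price = 21).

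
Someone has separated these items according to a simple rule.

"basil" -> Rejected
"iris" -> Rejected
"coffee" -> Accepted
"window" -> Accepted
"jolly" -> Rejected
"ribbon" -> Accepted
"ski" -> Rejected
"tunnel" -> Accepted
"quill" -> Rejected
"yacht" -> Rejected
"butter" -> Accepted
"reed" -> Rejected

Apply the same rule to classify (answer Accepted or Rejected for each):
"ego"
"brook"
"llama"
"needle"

One predicate separates the groups cleanly: length 6.
"ego": Rejected (length 3).
"brook": Rejected (length 5).
"llama": Rejected (length 5).
"needle": Accepted (length 6).

Rejected, Rejected, Rejected, Accepted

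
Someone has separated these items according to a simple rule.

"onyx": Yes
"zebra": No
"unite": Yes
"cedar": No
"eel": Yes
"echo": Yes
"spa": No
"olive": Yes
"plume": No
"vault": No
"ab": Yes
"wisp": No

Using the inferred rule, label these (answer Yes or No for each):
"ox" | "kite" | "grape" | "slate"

Yes, No, No, No

Looking at the examples, the only property every 'Yes' case has and every 'No' case lacks is: starts with a vowel.
"ox": starts with 'o', matches → Yes. "kite": starts with 'k', does not pass → No. "grape": starts with 'g', does not pass → No. "slate": starts with 's', does not pass → No.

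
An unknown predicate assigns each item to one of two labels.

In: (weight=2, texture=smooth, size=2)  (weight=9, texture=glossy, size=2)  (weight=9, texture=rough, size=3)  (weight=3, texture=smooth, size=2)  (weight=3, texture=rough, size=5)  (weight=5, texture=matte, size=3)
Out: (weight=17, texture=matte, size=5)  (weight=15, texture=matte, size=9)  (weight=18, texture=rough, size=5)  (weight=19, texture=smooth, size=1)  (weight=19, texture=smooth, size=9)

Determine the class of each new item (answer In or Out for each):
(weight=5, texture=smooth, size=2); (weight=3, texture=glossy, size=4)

The classifier is using: weight ≤ 9.
(weight=5, texture=smooth, size=2): weight = 5, matches → In. (weight=3, texture=glossy, size=4): weight = 3, matches → In.

In, In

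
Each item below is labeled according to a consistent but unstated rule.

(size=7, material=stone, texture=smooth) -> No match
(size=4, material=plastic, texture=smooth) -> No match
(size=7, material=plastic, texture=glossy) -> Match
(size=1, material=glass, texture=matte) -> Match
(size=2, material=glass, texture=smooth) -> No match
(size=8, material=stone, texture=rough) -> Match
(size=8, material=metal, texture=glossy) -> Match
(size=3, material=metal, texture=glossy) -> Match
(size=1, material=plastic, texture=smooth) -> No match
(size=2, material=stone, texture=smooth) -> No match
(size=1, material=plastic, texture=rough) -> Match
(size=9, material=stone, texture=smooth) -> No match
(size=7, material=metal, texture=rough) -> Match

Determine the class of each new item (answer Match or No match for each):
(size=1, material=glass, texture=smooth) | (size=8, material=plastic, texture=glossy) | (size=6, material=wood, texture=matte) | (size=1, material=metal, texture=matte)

Every 'Match' example satisfies: texture is not smooth. None of the 'No match' examples do.

No match, Match, Match, Match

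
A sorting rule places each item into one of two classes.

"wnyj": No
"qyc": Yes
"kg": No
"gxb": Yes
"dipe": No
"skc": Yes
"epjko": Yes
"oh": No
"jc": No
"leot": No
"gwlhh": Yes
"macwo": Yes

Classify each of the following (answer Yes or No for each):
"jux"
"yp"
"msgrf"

Yes, No, Yes

All 'Yes' examples share one property — odd length — and every 'No' example lacks it.
Yes: "jux", since length 3.
No: "yp", since length 2.
Yes: "msgrf", since length 5.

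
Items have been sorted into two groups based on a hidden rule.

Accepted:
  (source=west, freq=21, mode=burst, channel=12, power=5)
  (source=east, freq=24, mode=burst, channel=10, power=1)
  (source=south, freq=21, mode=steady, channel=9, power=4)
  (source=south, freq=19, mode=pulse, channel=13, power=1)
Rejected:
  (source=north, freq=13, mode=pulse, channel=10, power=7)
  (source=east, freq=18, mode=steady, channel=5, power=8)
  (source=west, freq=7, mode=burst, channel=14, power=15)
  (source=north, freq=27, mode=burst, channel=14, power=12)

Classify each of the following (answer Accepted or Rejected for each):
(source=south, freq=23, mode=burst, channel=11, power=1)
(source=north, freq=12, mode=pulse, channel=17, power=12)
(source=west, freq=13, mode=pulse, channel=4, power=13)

The pattern is that an item is 'Accepted' exactly when: power ≤ 5.

Accepted, Rejected, Rejected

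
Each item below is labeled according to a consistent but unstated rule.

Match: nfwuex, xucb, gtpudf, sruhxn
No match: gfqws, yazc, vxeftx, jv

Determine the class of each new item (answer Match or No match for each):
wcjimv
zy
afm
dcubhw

The common property of the 'Match' items is: contains 'u'. No 'No match' item has it.
wcjimv — no 'u', hence No match.
zy — no 'u', hence No match.
afm — no 'u', hence No match.
dcubhw — has 'u', hence Match.

No match, No match, No match, Match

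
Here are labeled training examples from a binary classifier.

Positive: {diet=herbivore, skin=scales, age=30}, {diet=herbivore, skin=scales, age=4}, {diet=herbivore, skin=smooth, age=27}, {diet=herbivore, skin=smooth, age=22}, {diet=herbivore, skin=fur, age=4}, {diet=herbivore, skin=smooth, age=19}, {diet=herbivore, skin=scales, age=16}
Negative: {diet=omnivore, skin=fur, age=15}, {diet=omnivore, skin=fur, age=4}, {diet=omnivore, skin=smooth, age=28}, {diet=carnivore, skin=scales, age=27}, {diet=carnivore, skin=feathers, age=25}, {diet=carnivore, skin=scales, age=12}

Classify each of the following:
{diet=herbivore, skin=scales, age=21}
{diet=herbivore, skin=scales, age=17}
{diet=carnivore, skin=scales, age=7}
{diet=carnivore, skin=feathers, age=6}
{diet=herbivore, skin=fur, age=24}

Positive, Positive, Negative, Negative, Positive

Every 'Positive' example satisfies: diet is herbivore. None of the 'Negative' examples do.
{diet=herbivore, skin=scales, age=21}: Positive (diet is herbivore). {diet=herbivore, skin=scales, age=17}: Positive (diet is herbivore). {diet=carnivore, skin=scales, age=7}: Negative (diet is carnivore). {diet=carnivore, skin=feathers, age=6}: Negative (diet is carnivore). {diet=herbivore, skin=fur, age=24}: Positive (diet is herbivore).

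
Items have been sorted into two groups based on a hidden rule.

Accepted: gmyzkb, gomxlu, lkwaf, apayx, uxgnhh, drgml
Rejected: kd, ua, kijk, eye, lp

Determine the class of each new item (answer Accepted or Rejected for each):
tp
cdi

The classifier is using: length ≥ 5.
Rejected: tp, since length 2. Rejected: cdi, since length 3.

Rejected, Rejected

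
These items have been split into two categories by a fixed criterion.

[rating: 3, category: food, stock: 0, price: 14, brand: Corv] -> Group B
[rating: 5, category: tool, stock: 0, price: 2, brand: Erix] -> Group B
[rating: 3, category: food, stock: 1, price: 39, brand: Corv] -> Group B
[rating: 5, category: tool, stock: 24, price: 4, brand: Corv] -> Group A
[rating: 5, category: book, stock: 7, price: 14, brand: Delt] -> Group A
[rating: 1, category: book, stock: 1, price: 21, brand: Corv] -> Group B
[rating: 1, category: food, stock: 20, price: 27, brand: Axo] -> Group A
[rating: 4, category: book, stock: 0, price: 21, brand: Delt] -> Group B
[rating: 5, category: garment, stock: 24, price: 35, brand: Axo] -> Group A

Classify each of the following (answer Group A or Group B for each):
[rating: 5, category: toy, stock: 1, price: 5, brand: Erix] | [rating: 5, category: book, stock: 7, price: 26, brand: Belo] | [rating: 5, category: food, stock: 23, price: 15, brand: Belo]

Group B, Group A, Group A

One predicate separates the groups cleanly: stock ≥ 7.
Group B: [rating: 5, category: toy, stock: 1, price: 5, brand: Erix], since stock = 1. Group A: [rating: 5, category: book, stock: 7, price: 26, brand: Belo], since stock = 7. Group A: [rating: 5, category: food, stock: 23, price: 15, brand: Belo], since stock = 23.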